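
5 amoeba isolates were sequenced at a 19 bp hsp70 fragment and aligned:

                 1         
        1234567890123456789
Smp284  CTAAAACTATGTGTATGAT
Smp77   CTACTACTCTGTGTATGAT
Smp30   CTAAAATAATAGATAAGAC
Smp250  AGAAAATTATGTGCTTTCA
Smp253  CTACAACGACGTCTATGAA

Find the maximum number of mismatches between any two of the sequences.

12

Pairwise Hamming distances:
  Smp284 vs Smp77: 3
  Smp284 vs Smp30: 7
  Smp284 vs Smp250: 8
  Smp284 vs Smp253: 5
  Smp77 vs Smp30: 10
  Smp77 vs Smp250: 11
  Smp77 vs Smp253: 6
  Smp30 vs Smp250: 12
  Smp30 vs Smp253: 9
  Smp250 vs Smp253: 11
The largest is 12, between Smp30 and Smp250.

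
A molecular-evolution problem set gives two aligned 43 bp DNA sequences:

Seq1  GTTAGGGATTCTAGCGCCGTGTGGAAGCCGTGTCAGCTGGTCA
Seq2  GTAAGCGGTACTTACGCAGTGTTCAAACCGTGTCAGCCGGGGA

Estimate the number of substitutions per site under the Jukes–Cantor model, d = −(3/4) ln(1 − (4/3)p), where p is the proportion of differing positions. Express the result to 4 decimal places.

0.3870

The sequences differ at positions 3 (T/A), 6 (G/C), 8 (A/G), 10 (T/A), 13 (A/T), 14 (G/A), 18 (C/A), 23 (G/T), 24 (G/C), 27 (G/A), 38 (T/C), 41 (T/G), 42 (C/G).
p = 13/43 = 0.302326.
d = −0.75 · ln(1 − (4/3)·0.302326) = −0.75 · ln(0.596899) = −0.75 · (-0.516007) = 0.3870.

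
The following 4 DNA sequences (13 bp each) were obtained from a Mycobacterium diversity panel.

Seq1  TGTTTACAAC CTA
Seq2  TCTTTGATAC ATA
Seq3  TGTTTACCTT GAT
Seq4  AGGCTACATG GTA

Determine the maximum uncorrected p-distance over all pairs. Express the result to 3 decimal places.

0.769

Pairwise Hamming distances:
  Seq1 vs Seq2: 5
  Seq1 vs Seq3: 6
  Seq1 vs Seq4: 6
  Seq2 vs Seq3: 9
  Seq2 vs Seq4: 10
  Seq3 vs Seq4: 7
The largest is 10 mismatches, between Seq2 and Seq4; p = 10/13 = 0.769.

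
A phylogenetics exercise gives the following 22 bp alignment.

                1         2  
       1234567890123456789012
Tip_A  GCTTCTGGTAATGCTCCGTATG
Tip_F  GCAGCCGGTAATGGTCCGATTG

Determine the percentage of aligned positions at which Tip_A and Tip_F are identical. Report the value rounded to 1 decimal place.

72.7%

The sequences differ at positions 3 (T/A), 4 (T/G), 6 (T/C), 14 (C/G), 19 (T/A), 20 (A/T).
16 of the 22 sites match, so the percent identity is 16/22 × 100 = 72.7%.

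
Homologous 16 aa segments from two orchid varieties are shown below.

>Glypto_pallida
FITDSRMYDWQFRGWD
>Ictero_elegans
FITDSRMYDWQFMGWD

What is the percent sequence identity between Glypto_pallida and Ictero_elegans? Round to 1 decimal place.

Differing sites — 13:R/M.
15 of the 16 sites match, so the percent identity is 15/16 × 100 = 93.8%.

93.8%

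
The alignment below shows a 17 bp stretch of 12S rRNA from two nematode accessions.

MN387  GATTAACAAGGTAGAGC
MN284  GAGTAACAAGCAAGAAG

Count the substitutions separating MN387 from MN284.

5

Differing sites — 3:T/G; 11:G/C; 12:T/A; 16:G/A; 17:C/G.
That gives 5 mismatches out of 17 aligned sites, so the Hamming distance is 5.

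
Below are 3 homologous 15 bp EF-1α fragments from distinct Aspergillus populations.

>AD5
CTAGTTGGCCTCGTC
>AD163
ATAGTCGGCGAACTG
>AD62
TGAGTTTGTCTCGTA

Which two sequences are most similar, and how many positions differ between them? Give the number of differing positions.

5

Pairwise Hamming distances:
  AD5 vs AD163: 7
  AD5 vs AD62: 5
  AD163 vs AD62: 10
The smallest is 5, between AD5 and AD62.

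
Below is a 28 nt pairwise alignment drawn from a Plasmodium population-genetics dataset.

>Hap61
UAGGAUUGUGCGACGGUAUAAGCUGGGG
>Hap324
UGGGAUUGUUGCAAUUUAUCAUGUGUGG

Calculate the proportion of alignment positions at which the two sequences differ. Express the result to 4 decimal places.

0.3929

Differing sites — 2:A/G; 10:G/U; 11:C/G; 12:G/C; 14:C/A; 15:G/U; 16:G/U; 20:A/C; 22:G/U; 23:C/G; 26:G/U.
There are 11 differences over 28 sites, so p = 11/28 = 0.3929.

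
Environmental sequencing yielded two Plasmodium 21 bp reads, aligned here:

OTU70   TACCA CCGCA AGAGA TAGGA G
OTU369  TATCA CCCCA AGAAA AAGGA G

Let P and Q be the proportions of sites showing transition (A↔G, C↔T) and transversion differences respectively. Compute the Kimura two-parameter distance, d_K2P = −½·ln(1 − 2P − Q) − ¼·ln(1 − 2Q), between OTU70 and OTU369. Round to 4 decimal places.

Differing sites — 3:C/T (Ti); 8:G/C (Tv); 14:G/A (Ti); 16:T/A (Tv).
Of the 4 differences, 2 transitions and 2 transversions over 21 sites: P = 2/21 = 0.095238, Q = 2/21 = 0.095238.
d = −0.5·ln(0.714286) − 0.25·ln(0.809524) = −0.5·(-0.336472) − 0.25·(-0.211309) = 0.2211.

0.2211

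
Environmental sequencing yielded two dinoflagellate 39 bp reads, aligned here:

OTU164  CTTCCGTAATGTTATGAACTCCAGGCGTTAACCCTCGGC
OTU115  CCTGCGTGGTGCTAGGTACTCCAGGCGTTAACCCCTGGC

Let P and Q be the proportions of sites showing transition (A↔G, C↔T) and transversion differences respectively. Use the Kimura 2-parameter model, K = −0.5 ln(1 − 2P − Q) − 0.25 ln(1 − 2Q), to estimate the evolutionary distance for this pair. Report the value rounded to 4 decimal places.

Mismatches occur at site 2 (T→C, transition), site 4 (C→G, transversion), site 8 (A→G, transition), site 9 (A→G, transition), site 12 (T→C, transition), site 15 (T→G, transversion), site 17 (A→T, transversion), site 35 (T→C, transition), site 36 (C→T, transition).
Of the 9 differences, 6 transitions and 3 transversions over 39 sites: P = 6/39 = 0.153846, Q = 3/39 = 0.076923.
d = −0.5·ln(0.615385) − 0.25·ln(0.846154) = −0.5·(-0.485507) − 0.25·(-0.167054) = 0.2845.

0.2845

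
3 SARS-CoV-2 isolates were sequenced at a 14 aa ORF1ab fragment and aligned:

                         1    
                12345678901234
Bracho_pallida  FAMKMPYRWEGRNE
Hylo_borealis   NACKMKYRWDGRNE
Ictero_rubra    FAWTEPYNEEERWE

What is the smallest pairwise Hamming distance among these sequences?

4

Pairwise Hamming distances:
  Bracho_pallida vs Hylo_borealis: 4
  Bracho_pallida vs Ictero_rubra: 7
  Hylo_borealis vs Ictero_rubra: 10
The smallest is 4, between Bracho_pallida and Hylo_borealis.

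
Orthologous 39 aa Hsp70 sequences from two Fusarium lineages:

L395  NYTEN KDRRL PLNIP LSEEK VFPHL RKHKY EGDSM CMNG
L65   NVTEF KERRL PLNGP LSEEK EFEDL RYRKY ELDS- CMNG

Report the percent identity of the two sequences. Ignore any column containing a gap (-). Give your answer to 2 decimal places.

73.68%

Excluding the 1 gap column leaves 38 comparable sites.
The sequences differ at positions 2 (Y/V), 5 (N/F), 7 (D/E), 14 (I/G), 21 (V/E), 23 (P/E), 24 (H/D), 27 (K/Y), 28 (H/R), 32 (G/L).
28 of the 38 comparable sites match, so the percent identity is 28/38 × 100 = 73.68%.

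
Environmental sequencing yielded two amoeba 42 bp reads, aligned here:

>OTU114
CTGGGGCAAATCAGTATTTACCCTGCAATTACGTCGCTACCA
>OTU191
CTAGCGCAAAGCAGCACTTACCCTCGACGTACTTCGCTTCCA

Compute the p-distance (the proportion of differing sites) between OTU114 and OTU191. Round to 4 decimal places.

0.2619

The sequences differ at positions 3 (G/A), 5 (G/C), 11 (T/G), 15 (T/C), 17 (T/C), 25 (G/C), 26 (C/G), 28 (A/C), 29 (T/G), 33 (G/T), 39 (A/T).
There are 11 differences over 42 sites, so p = 11/42 = 0.2619.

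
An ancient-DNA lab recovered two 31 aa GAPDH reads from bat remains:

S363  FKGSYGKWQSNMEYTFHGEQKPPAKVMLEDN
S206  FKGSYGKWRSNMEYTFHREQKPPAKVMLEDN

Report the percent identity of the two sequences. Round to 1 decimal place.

93.5%

Differing sites — 9:Q/R; 18:G/R.
29 of the 31 sites match, so the percent identity is 29/31 × 100 = 93.5%.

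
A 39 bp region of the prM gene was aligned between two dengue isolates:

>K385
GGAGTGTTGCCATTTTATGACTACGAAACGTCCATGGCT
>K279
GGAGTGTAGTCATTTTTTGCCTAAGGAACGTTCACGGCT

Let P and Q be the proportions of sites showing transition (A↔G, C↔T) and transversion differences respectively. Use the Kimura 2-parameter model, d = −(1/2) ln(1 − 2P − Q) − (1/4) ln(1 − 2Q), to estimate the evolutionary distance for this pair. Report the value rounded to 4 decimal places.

Differing sites — 8:T/A (Tv); 10:C/T (Ti); 17:A/T (Tv); 20:A/C (Tv); 24:C/A (Tv); 26:A/G (Ti); 32:C/T (Ti); 35:T/C (Ti).
Of the 8 differences, 4 transitions and 4 transversions over 39 sites: P = 4/39 = 0.102564, Q = 4/39 = 0.102564.
d = −0.5·ln(0.692308) − 0.25·ln(0.794872) = −0.5·(-0.367724) − 0.25·(-0.229574) = 0.2413.

0.2413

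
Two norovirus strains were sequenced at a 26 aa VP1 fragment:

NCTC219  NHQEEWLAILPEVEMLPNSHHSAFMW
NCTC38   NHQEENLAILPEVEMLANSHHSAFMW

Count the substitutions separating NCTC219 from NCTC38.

The sequences differ at positions 6 (W/N), 17 (P/A).
That gives 2 mismatches out of 26 aligned sites, so the Hamming distance is 2.

2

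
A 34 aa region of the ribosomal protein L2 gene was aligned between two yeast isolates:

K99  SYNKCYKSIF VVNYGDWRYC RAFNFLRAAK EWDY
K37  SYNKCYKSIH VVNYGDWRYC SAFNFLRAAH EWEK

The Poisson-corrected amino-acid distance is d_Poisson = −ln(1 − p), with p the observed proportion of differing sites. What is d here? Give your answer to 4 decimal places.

0.1591

Mismatches occur at site 10 (F↔H), site 21 (R↔S), site 30 (K↔H), site 33 (D↔E), site 34 (Y↔K).
p = 5/34 = 0.147059.
d = −ln(1 − 0.147059) = −ln(0.852941) = 0.1591.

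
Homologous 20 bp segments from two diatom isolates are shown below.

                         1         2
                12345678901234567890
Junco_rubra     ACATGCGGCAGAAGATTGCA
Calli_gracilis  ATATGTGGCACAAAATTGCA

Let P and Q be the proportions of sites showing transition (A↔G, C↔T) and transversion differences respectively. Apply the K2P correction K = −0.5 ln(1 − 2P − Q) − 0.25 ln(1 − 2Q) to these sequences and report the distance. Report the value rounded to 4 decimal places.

0.2417

Mismatches occur at site 2 (C↔T, transition), site 6 (C↔T, transition), site 11 (G↔C, transversion), site 14 (G↔A, transition).
Of the 4 differences, 3 transitions and 1 transversion over 20 sites: P = 3/20 = 0.150000, Q = 1/20 = 0.050000.
d = −0.5·ln(0.650000) − 0.25·ln(0.900000) = −0.5·(-0.430783) − 0.25·(-0.105361) = 0.2417.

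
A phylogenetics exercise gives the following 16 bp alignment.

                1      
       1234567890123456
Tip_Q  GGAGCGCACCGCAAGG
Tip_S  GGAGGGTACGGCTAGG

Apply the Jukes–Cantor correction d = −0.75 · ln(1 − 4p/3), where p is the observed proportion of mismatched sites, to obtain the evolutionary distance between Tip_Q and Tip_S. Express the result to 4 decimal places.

Mismatches occur at site 5 (C/G), site 7 (C/T), site 10 (C/G), site 13 (A/T).
p = 4/16 = 0.250000.
d = −0.75 · ln(1 − (4/3)·0.250000) = −0.75 · ln(0.666667) = −0.75 · (-0.405465) = 0.3041.

0.3041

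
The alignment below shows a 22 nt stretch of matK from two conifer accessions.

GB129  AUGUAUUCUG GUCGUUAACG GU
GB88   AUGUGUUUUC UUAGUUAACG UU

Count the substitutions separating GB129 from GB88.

The sequences differ at positions 5 (A/G), 8 (C/U), 10 (G/C), 11 (G/U), 13 (C/A), 21 (G/U).
That gives 6 mismatches out of 22 aligned sites, so the Hamming distance is 6.

6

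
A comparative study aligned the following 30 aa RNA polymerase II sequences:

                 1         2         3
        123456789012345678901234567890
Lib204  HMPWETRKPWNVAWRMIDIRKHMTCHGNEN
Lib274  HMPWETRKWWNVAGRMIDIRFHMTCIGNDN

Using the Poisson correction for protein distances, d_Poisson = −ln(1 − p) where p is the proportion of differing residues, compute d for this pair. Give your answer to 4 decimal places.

0.1823

Mismatches occur at site 9 (P/W), site 14 (W/G), site 21 (K/F), site 26 (H/I), site 29 (E/D).
p = 5/30 = 0.166667.
d = −ln(1 − 0.166667) = −ln(0.833333) = 0.1823.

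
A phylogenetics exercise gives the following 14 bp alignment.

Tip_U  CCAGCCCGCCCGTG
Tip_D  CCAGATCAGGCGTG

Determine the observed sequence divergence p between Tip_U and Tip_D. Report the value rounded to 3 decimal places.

0.357

Mismatches occur at site 5 (C/A), site 6 (C/T), site 8 (G/A), site 9 (C/G), site 10 (C/G).
There are 5 differences over 14 sites, so p = 5/14 = 0.357.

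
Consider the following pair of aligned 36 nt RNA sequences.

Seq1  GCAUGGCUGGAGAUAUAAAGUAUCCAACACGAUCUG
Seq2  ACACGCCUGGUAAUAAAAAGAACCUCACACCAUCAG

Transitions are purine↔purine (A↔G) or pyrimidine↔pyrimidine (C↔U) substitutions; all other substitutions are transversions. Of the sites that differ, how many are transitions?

Mismatches occur at site 1 (G→A, transition), site 4 (U→C, transition), site 6 (G→C, transversion), site 11 (A→U, transversion), site 12 (G→A, transition), site 16 (U→A, transversion), site 21 (U→A, transversion), site 23 (U→C, transition), site 25 (C→U, transition), site 26 (A→C, transversion), site 31 (G→C, transversion), site 35 (U→A, transversion).
Of the 12 differences, 5 transitions and 7 transversions, so the answer is 5.

5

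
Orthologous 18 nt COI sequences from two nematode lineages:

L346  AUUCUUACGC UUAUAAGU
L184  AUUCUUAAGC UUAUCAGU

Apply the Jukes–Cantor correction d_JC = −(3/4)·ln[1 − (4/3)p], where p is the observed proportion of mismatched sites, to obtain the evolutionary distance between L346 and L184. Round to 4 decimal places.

The sequences differ at positions 8 (C/A), 15 (A/C).
p = 2/18 = 0.111111.
d = −0.75 · ln(1 − (4/3)·0.111111) = −0.75 · ln(0.851852) = −0.75 · (-0.160342) = 0.1203.

0.1203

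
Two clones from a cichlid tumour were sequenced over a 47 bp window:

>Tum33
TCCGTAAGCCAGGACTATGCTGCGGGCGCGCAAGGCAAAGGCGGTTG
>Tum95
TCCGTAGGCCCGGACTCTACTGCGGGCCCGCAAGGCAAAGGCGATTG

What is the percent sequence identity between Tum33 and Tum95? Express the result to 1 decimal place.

87.2%

The sequences differ at positions 7 (A/G), 11 (A/C), 17 (A/C), 19 (G/A), 28 (G/C), 44 (G/A).
41 of the 47 sites match, so the percent identity is 41/47 × 100 = 87.2%.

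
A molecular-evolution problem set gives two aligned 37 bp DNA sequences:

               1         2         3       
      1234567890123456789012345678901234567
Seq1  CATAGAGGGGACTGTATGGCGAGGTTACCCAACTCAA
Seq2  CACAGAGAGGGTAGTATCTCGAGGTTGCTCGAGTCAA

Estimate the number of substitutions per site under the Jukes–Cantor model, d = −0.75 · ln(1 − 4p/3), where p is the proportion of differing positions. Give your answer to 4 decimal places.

Mismatches occur at site 3 (T→C), site 8 (G→A), site 11 (A→G), site 12 (C→T), site 13 (T→A), site 18 (G→C), site 19 (G→T), site 27 (A→G), site 29 (C→T), site 31 (A→G), site 33 (C→G).
p = 11/37 = 0.297297.
d = −0.75 · ln(1 − (4/3)·0.297297) = −0.75 · ln(0.603604) = −0.75 · (-0.504837) = 0.3786.

0.3786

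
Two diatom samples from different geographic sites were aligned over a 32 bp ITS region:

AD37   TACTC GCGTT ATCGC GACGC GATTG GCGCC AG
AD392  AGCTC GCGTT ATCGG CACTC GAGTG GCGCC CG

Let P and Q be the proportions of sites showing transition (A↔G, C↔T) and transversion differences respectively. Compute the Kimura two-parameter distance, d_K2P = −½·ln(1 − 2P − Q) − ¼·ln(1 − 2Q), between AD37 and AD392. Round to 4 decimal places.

Differing sites — 1:T/A (Tv); 2:A/G (Ti); 15:C/G (Tv); 16:G/C (Tv); 19:G/T (Tv); 23:T/G (Tv); 31:A/C (Tv).
Of the 7 differences, 1 transition and 6 transversions over 32 sites: P = 1/32 = 0.031250, Q = 6/32 = 0.187500.
d = −0.5·ln(0.750000) − 0.25·ln(0.625000) = −0.5·(-0.287682) − 0.25·(-0.470004) = 0.2613.

0.2613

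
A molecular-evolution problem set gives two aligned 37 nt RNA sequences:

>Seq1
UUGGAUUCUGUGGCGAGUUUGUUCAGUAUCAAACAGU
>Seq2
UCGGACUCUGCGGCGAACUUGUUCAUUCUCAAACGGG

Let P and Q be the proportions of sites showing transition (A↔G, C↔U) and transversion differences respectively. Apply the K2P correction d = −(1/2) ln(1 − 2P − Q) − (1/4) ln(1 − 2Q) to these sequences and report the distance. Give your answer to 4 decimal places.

The sequences differ at positions 2 (U/C, transition), 6 (U/C, transition), 11 (U/C, transition), 17 (G/A, transition), 18 (U/C, transition), 26 (G/U, transversion), 28 (A/C, transversion), 35 (A/G, transition), 37 (U/G, transversion).
Of the 9 differences, 6 transitions and 3 transversions over 37 sites: P = 6/37 = 0.162162, Q = 3/37 = 0.081081.
d = −0.5·ln(0.594595) − 0.25·ln(0.837838) = −0.5·(-0.519875) − 0.25·(-0.176931) = 0.3042.

0.3042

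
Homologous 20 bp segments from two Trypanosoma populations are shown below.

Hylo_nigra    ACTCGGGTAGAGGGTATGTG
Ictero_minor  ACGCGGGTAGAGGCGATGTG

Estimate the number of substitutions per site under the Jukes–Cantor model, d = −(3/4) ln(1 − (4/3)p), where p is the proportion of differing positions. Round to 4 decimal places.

0.1674

The sequences differ at positions 3 (T/G), 14 (G/C), 15 (T/G).
p = 3/20 = 0.150000.
d = −0.75 · ln(1 − (4/3)·0.150000) = −0.75 · ln(0.800000) = −0.75 · (-0.223144) = 0.1674.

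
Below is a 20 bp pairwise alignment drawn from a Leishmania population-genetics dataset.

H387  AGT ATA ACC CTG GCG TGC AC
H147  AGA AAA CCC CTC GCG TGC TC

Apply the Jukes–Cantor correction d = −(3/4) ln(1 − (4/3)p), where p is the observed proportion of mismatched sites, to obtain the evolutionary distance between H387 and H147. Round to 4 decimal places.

0.3041

Differing sites — 3:T/A; 5:T/A; 7:A/C; 12:G/C; 19:A/T.
p = 5/20 = 0.250000.
d = −0.75 · ln(1 − (4/3)·0.250000) = −0.75 · ln(0.666667) = −0.75 · (-0.405465) = 0.3041.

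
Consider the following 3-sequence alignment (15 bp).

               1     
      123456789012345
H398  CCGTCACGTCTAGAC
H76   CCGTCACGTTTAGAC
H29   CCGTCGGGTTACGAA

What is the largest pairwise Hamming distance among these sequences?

Pairwise Hamming distances:
  H398 vs H76: 1
  H398 vs H29: 6
  H76 vs H29: 5
The largest is 6, between H398 and H29.

6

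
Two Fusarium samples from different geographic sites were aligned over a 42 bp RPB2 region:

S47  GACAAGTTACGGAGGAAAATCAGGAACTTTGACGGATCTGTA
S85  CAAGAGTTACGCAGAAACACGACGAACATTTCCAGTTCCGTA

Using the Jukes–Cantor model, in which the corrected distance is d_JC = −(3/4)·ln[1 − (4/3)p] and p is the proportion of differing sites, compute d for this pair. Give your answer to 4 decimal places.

Differing sites — 1:G/C; 3:C/A; 4:A/G; 12:G/C; 15:G/A; 18:A/C; 20:T/C; 21:C/G; 23:G/C; 28:T/A; 31:G/T; 32:A/C; 34:G/A; 36:A/T; 39:T/C.
p = 15/42 = 0.357143.
d = −0.75 · ln(1 − (4/3)·0.357143) = −0.75 · ln(0.523809) = −0.75 · (-0.646628) = 0.4850.

0.4850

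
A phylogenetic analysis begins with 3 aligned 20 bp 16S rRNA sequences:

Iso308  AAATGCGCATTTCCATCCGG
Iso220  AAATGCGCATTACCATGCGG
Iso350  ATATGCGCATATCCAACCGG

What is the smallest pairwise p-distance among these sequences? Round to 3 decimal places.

Pairwise Hamming distances:
  Iso308 vs Iso220: 2
  Iso308 vs Iso350: 3
  Iso220 vs Iso350: 5
The smallest is 2 mismatches, between Iso308 and Iso220; p = 2/20 = 0.100.

0.100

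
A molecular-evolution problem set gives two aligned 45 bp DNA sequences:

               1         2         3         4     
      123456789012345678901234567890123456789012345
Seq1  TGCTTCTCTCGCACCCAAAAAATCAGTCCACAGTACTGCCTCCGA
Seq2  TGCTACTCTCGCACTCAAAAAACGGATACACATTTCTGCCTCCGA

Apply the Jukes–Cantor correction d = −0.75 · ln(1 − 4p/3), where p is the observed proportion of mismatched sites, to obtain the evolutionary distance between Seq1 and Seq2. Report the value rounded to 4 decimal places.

The sequences differ at positions 5 (T/A), 15 (C/T), 23 (T/C), 24 (C/G), 25 (A/G), 26 (G/A), 28 (C/A), 33 (G/T), 35 (A/T).
p = 9/45 = 0.200000.
d = −0.75 · ln(1 − (4/3)·0.200000) = −0.75 · ln(0.733333) = −0.75 · (-0.310155) = 0.2326.

0.2326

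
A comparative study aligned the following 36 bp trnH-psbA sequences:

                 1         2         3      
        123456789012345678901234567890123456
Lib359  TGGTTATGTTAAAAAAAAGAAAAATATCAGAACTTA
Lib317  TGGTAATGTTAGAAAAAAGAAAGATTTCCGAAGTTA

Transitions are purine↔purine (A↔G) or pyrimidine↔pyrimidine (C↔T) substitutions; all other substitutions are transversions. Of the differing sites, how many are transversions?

4

The sequences differ at positions 5 (T/A, transversion), 12 (A/G, transition), 23 (A/G, transition), 26 (A/T, transversion), 29 (A/C, transversion), 33 (C/G, transversion).
Of the 6 differences, 2 transitions and 4 transversions, so the answer is 4.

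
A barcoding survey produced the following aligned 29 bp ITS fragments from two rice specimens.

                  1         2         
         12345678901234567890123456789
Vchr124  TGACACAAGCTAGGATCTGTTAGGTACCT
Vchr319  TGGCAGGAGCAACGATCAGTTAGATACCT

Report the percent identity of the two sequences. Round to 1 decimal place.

75.9%

The sequences differ at positions 3 (A/G), 6 (C/G), 7 (A/G), 11 (T/A), 13 (G/C), 18 (T/A), 24 (G/A).
22 of the 29 sites match, so the percent identity is 22/29 × 100 = 75.9%.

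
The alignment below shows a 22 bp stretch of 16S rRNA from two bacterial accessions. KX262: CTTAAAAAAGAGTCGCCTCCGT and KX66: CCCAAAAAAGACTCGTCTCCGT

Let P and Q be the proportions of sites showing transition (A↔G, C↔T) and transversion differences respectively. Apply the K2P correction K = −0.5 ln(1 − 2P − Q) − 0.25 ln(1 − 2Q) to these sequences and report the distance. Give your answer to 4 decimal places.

The sequences differ at positions 2 (T/C, transition), 3 (T/C, transition), 12 (G/C, transversion), 16 (C/T, transition).
Of the 4 differences, 3 transitions and 1 transversion over 22 sites: P = 3/22 = 0.136364, Q = 1/22 = 0.045455.
d = −0.5·ln(0.681817) − 0.25·ln(0.909090) = −0.5·(-0.382994) − 0.25·(-0.095311) = 0.2153.

0.2153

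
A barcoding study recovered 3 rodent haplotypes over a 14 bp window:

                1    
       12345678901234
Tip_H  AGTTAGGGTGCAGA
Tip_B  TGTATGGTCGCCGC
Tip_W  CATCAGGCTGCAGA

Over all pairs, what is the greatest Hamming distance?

Pairwise Hamming distances:
  Tip_H vs Tip_B: 7
  Tip_H vs Tip_W: 4
  Tip_B vs Tip_W: 8
The largest is 8, between Tip_B and Tip_W.

8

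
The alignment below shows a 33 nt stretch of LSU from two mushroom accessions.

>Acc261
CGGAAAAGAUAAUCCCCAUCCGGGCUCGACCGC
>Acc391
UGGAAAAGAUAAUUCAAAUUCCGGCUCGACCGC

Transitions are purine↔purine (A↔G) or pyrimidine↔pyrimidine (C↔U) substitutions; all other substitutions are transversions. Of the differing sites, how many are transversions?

3

The sequences differ at positions 1 (C/U, transition), 14 (C/U, transition), 16 (C/A, transversion), 17 (C/A, transversion), 20 (C/U, transition), 22 (G/C, transversion).
Of the 6 differences, 3 transitions and 3 transversions, so the answer is 3.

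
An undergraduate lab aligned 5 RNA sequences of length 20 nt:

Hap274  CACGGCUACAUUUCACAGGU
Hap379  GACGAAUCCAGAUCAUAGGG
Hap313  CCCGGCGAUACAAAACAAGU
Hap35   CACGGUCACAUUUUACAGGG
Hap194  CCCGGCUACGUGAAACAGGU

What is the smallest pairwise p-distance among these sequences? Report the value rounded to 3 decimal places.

0.200

Pairwise Hamming distances:
  Hap274 vs Hap379: 8
  Hap274 vs Hap313: 8
  Hap274 vs Hap35: 4
  Hap274 vs Hap194: 5
  Hap379 vs Hap313: 13
  Hap379 vs Hap35: 9
  Hap379 vs Hap194: 12
  Hap313 vs Hap35: 10
  Hap313 vs Hap194: 6
  Hap35 vs Hap194: 8
The smallest is 4 mismatches, between Hap274 and Hap35; p = 4/20 = 0.200.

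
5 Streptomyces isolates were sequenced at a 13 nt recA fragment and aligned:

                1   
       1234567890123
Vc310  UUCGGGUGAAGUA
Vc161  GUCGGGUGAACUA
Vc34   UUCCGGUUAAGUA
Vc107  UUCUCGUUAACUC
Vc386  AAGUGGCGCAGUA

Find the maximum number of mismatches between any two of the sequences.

9

Pairwise Hamming distances:
  Vc310 vs Vc161: 2
  Vc310 vs Vc34: 2
  Vc310 vs Vc107: 5
  Vc310 vs Vc386: 6
  Vc161 vs Vc34: 4
  Vc161 vs Vc107: 5
  Vc161 vs Vc386: 7
  Vc34 vs Vc107: 4
  Vc34 vs Vc386: 7
  Vc107 vs Vc386: 9
The largest is 9, between Vc107 and Vc386.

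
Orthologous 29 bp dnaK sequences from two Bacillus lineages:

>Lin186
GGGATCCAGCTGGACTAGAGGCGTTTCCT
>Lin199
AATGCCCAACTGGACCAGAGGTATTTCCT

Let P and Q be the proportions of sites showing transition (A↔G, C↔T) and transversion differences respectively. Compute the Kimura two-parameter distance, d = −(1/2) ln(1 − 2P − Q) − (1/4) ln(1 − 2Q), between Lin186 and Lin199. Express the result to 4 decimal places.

0.4591

Differing sites — 1:G/A (Ti); 2:G/A (Ti); 3:G/T (Tv); 4:A/G (Ti); 5:T/C (Ti); 9:G/A (Ti); 16:T/C (Ti); 22:C/T (Ti); 23:G/A (Ti).
Of the 9 differences, 8 transitions and 1 transversion over 29 sites: P = 8/29 = 0.275862, Q = 1/29 = 0.034483.
d = −0.5·ln(0.413793) − 0.25·ln(0.931034) = −0.5·(-0.882389) − 0.25·(-0.071459) = 0.4591.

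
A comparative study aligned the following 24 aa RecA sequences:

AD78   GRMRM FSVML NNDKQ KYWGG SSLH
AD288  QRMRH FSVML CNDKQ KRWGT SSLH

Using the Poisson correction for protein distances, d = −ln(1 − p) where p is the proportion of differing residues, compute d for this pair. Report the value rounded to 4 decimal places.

The sequences differ at positions 1 (G/Q), 5 (M/H), 11 (N/C), 17 (Y/R), 20 (G/T).
p = 5/24 = 0.208333.
d = −ln(1 − 0.208333) = −ln(0.791667) = 0.2336.

0.2336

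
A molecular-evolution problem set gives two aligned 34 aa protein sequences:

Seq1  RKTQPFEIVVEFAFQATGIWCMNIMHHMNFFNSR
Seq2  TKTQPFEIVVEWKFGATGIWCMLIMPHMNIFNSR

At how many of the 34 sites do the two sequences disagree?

Differing sites — 1:R/T; 12:F/W; 13:A/K; 15:Q/G; 23:N/L; 26:H/P; 30:F/I.
That gives 7 mismatches out of 34 aligned sites, so the Hamming distance is 7.

7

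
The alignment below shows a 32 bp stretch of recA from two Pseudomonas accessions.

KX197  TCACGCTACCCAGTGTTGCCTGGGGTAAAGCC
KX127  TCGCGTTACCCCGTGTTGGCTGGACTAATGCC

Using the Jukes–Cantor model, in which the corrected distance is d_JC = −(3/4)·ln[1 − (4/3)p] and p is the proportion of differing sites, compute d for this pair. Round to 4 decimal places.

Differing sites — 3:A/G; 6:C/T; 12:A/C; 19:C/G; 24:G/A; 25:G/C; 29:A/T.
p = 7/32 = 0.218750.
d = −0.75 · ln(1 − (4/3)·0.218750) = −0.75 · ln(0.708333) = −0.75 · (-0.344841) = 0.2586.

0.2586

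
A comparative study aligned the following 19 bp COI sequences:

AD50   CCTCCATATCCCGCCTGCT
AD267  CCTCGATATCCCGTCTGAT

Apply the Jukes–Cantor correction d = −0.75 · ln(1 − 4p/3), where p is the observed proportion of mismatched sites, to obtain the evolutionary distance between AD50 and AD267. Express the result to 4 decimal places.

The sequences differ at positions 5 (C/G), 14 (C/T), 18 (C/A).
p = 3/19 = 0.157895.
d = −0.75 · ln(1 − (4/3)·0.157895) = −0.75 · ln(0.789473) = −0.75 · (-0.236390) = 0.1773.

0.1773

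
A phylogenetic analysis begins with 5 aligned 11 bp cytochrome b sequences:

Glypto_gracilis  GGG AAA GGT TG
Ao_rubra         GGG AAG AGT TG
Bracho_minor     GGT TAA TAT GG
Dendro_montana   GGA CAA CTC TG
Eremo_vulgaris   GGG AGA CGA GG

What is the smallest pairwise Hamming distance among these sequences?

2

Pairwise Hamming distances:
  Glypto_gracilis vs Ao_rubra: 2
  Glypto_gracilis vs Bracho_minor: 5
  Glypto_gracilis vs Dendro_montana: 5
  Glypto_gracilis vs Eremo_vulgaris: 4
  Ao_rubra vs Bracho_minor: 6
  Ao_rubra vs Dendro_montana: 6
  Ao_rubra vs Eremo_vulgaris: 5
  Bracho_minor vs Dendro_montana: 6
  Bracho_minor vs Eremo_vulgaris: 6
  Dendro_montana vs Eremo_vulgaris: 6
The smallest is 2, between Glypto_gracilis and Ao_rubra.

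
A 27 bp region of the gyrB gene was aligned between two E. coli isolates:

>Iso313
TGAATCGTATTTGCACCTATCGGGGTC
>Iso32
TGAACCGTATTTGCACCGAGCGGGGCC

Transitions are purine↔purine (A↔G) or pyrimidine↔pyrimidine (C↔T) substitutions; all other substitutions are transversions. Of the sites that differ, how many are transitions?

The sequences differ at positions 5 (T/C, transition), 18 (T/G, transversion), 20 (T/G, transversion), 26 (T/C, transition).
Of the 4 differences, 2 transitions and 2 transversions, so the answer is 2.

2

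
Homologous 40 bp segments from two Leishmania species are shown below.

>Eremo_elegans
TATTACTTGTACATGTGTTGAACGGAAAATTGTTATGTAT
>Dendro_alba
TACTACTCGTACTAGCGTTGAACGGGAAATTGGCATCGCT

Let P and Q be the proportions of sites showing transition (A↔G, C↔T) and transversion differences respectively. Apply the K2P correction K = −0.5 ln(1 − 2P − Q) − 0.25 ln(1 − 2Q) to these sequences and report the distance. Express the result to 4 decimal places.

The sequences differ at positions 3 (T/C, transition), 8 (T/C, transition), 13 (A/T, transversion), 14 (T/A, transversion), 16 (T/C, transition), 26 (A/G, transition), 33 (T/G, transversion), 34 (T/C, transition), 37 (G/C, transversion), 38 (T/G, transversion), 39 (A/C, transversion).
Of the 11 differences, 5 transitions and 6 transversions over 40 sites: P = 5/40 = 0.125000, Q = 6/40 = 0.150000.
d = −0.5·ln(0.600000) − 0.25·ln(0.700000) = −0.5·(-0.510826) − 0.25·(-0.356675) = 0.3446.

0.3446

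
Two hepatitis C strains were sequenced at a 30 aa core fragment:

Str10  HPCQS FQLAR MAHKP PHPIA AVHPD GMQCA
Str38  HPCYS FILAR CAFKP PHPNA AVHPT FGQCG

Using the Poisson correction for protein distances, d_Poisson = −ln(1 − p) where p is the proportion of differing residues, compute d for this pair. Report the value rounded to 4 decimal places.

0.3567

The sequences differ at positions 4 (Q/Y), 7 (Q/I), 11 (M/C), 13 (H/F), 19 (I/N), 25 (D/T), 26 (G/F), 27 (M/G), 30 (A/G).
p = 9/30 = 0.300000.
d = −ln(1 − 0.300000) = −ln(0.700000) = 0.3567.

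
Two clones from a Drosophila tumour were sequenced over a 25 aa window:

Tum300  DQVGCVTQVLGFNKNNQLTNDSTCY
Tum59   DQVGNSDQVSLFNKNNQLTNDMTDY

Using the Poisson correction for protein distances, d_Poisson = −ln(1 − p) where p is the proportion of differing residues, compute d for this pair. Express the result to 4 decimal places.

0.3285

Differing sites — 5:C/N; 6:V/S; 7:T/D; 10:L/S; 11:G/L; 22:S/M; 24:C/D.
p = 7/25 = 0.280000.
d = −ln(1 − 0.280000) = −ln(0.720000) = 0.3285.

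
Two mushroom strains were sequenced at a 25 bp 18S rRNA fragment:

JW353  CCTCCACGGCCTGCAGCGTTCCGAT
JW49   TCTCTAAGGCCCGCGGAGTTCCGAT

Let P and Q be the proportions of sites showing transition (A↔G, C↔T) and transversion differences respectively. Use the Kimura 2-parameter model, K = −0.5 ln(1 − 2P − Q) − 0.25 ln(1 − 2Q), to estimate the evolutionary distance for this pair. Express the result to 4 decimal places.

The sequences differ at positions 1 (C/T, transition), 5 (C/T, transition), 7 (C/A, transversion), 12 (T/C, transition), 15 (A/G, transition), 17 (C/A, transversion).
Of the 6 differences, 4 transitions and 2 transversions over 25 sites: P = 4/25 = 0.160000, Q = 2/25 = 0.080000.
d = −0.5·ln(0.600000) − 0.25·ln(0.840000) = −0.5·(-0.510826) − 0.25·(-0.174353) = 0.2990.

0.2990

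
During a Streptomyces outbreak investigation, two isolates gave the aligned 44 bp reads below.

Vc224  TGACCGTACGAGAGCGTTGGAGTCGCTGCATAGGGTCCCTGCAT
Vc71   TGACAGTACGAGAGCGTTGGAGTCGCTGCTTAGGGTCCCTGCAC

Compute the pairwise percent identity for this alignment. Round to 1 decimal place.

93.2%

Mismatches occur at site 5 (C→A), site 30 (A→T), site 44 (T→C).
41 of the 44 sites match, so the percent identity is 41/44 × 100 = 93.2%.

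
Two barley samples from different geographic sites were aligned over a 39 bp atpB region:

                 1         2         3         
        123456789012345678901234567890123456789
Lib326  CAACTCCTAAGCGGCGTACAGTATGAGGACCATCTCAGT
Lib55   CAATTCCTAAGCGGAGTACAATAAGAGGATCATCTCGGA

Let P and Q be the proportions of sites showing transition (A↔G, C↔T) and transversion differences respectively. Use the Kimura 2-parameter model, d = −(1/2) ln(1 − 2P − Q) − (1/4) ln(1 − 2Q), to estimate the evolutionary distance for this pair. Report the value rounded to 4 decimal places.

Mismatches occur at site 4 (C↔T, transition), site 15 (C↔A, transversion), site 21 (G↔A, transition), site 24 (T↔A, transversion), site 30 (C↔T, transition), site 37 (A↔G, transition), site 39 (T↔A, transversion).
Of the 7 differences, 4 transitions and 3 transversions over 39 sites: P = 4/39 = 0.102564, Q = 3/39 = 0.076923.
d = −0.5·ln(0.717949) − 0.25·ln(0.846154) = −0.5·(-0.331357) − 0.25·(-0.167054) = 0.2074.

0.2074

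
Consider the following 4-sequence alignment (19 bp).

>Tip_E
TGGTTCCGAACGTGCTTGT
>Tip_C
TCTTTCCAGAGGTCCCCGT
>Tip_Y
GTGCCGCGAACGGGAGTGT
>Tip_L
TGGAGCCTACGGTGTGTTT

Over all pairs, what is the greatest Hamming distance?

Pairwise Hamming distances:
  Tip_E vs Tip_C: 8
  Tip_E vs Tip_Y: 8
  Tip_E vs Tip_L: 8
  Tip_C vs Tip_Y: 14
  Tip_C vs Tip_L: 12
  Tip_Y vs Tip_L: 11
The largest is 14, between Tip_C and Tip_Y.

14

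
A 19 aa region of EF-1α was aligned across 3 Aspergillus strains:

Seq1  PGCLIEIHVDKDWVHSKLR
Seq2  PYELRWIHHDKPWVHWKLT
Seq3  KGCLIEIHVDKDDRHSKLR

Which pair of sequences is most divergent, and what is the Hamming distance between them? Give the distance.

11

Pairwise Hamming distances:
  Seq1 vs Seq2: 8
  Seq1 vs Seq3: 3
  Seq2 vs Seq3: 11
The largest is 11, between Seq2 and Seq3.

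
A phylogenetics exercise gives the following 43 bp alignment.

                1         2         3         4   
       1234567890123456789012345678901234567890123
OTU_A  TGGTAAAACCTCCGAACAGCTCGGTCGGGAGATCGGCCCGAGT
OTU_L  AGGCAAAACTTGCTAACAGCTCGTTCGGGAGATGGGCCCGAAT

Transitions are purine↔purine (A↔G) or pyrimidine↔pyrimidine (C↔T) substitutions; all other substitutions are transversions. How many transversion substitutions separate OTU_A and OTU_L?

5

Mismatches occur at site 1 (T/A, transversion), site 4 (T/C, transition), site 10 (C/T, transition), site 12 (C/G, transversion), site 14 (G/T, transversion), site 24 (G/T, transversion), site 34 (C/G, transversion), site 42 (G/A, transition).
Of the 8 differences, 3 transitions and 5 transversions, so the answer is 5.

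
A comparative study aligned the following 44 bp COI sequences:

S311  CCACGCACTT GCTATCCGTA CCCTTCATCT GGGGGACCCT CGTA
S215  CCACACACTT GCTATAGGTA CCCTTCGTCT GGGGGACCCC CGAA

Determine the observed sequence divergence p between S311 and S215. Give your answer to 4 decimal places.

0.1364

Mismatches occur at site 5 (G/A), site 16 (C/A), site 17 (C/G), site 27 (A/G), site 40 (T/C), site 43 (T/A).
There are 6 differences over 44 sites, so p = 6/44 = 0.1364.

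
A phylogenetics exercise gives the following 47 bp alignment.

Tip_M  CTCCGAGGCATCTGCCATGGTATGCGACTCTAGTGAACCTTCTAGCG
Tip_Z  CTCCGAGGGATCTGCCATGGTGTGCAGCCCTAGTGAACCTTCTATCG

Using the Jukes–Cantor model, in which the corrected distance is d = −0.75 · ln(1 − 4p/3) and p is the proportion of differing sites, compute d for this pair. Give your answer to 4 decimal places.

The sequences differ at positions 9 (C/G), 22 (A/G), 26 (G/A), 27 (A/G), 29 (T/C), 45 (G/T).
p = 6/47 = 0.127660.
d = −0.75 · ln(1 − (4/3)·0.127660) = −0.75 · ln(0.829787) = −0.75 · (-0.186586) = 0.1399.

0.1399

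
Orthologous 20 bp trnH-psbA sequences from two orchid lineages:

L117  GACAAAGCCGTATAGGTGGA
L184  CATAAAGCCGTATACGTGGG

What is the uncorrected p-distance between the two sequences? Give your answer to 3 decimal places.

0.200

Differing sites — 1:G/C; 3:C/T; 15:G/C; 20:A/G.
There are 4 differences over 20 sites, so p = 4/20 = 0.200.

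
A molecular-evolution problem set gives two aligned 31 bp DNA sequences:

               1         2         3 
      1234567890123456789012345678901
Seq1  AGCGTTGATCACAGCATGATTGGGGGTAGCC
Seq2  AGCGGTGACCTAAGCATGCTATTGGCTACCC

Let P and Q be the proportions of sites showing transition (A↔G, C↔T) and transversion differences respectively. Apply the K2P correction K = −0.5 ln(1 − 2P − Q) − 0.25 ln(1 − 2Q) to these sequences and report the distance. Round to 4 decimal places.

0.4364

The sequences differ at positions 5 (T/G, transversion), 9 (T/C, transition), 11 (A/T, transversion), 12 (C/A, transversion), 19 (A/C, transversion), 21 (T/A, transversion), 22 (G/T, transversion), 23 (G/T, transversion), 26 (G/C, transversion), 29 (G/C, transversion).
Of the 10 differences, 1 transition and 9 transversions over 31 sites: P = 1/31 = 0.032258, Q = 9/31 = 0.290323.
d = −0.5·ln(0.645161) − 0.25·ln(0.419354) = −0.5·(-0.438255) − 0.25·(-0.869040) = 0.4364.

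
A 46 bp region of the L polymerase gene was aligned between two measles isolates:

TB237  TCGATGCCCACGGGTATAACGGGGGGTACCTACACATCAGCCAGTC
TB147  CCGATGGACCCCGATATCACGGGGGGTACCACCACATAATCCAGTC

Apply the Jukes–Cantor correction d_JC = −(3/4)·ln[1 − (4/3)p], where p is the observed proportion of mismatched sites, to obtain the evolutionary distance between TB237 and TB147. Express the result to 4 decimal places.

0.2880

The sequences differ at positions 1 (T/C), 7 (C/G), 8 (C/A), 10 (A/C), 12 (G/C), 14 (G/A), 18 (A/C), 31 (T/A), 32 (A/C), 38 (C/A), 40 (G/T).
p = 11/46 = 0.239130.
d = −0.75 · ln(1 − (4/3)·0.239130) = −0.75 · ln(0.681160) = −0.75 · (-0.383958) = 0.2880.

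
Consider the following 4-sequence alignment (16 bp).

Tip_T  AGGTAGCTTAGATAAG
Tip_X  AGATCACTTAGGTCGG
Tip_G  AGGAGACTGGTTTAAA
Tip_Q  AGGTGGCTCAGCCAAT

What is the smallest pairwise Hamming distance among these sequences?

Pairwise Hamming distances:
  Tip_T vs Tip_X: 6
  Tip_T vs Tip_G: 8
  Tip_T vs Tip_Q: 5
  Tip_X vs Tip_G: 10
  Tip_X vs Tip_Q: 9
  Tip_G vs Tip_Q: 8
The smallest is 5, between Tip_T and Tip_Q.

5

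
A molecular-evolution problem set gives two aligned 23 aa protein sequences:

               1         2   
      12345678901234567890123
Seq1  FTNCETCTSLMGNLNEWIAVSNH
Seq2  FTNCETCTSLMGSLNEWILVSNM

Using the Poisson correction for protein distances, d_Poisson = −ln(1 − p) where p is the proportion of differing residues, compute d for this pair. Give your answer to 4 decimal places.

0.1398

The sequences differ at positions 13 (N/S), 19 (A/L), 23 (H/M).
p = 3/23 = 0.130435.
d = −ln(1 − 0.130435) = −ln(0.869565) = 0.1398.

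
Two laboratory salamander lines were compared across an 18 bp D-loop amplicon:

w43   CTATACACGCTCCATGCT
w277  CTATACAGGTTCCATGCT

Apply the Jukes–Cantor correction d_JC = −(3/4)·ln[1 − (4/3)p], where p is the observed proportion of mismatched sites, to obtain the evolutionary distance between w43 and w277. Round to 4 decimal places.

0.1203

Differing sites — 8:C/G; 10:C/T.
p = 2/18 = 0.111111.
d = −0.75 · ln(1 − (4/3)·0.111111) = −0.75 · ln(0.851852) = −0.75 · (-0.160342) = 0.1203.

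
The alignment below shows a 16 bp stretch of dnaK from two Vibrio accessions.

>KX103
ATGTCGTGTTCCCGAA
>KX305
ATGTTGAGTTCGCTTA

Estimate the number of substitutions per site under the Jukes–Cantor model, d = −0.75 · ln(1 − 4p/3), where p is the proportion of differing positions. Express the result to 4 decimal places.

Mismatches occur at site 5 (C↔T), site 7 (T↔A), site 12 (C↔G), site 14 (G↔T), site 15 (A↔T).
p = 5/16 = 0.312500.
d = −0.75 · ln(1 − (4/3)·0.312500) = −0.75 · ln(0.583333) = −0.75 · (-0.538997) = 0.4042.

0.4042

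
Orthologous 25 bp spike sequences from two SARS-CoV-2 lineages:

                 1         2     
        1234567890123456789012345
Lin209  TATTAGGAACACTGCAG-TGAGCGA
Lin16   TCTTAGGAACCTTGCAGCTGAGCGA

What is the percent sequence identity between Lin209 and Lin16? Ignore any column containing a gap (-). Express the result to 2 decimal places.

87.50%

Excluding the 1 gap column leaves 24 comparable sites.
Mismatches occur at site 2 (A/C), site 11 (A/C), site 12 (C/T).
21 of the 24 comparable sites match, so the percent identity is 21/24 × 100 = 87.50%.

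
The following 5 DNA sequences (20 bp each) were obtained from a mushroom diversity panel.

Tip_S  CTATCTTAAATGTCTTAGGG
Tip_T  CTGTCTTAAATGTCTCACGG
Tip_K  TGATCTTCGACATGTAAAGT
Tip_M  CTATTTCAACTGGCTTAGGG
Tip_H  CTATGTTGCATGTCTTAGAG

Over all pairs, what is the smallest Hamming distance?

3

Pairwise Hamming distances:
  Tip_S vs Tip_T: 3
  Tip_S vs Tip_K: 10
  Tip_S vs Tip_M: 4
  Tip_S vs Tip_H: 4
  Tip_T vs Tip_K: 11
  Tip_T vs Tip_M: 7
  Tip_T vs Tip_H: 7
  Tip_K vs Tip_M: 14
  Tip_K vs Tip_H: 12
  Tip_M vs Tip_H: 7
The smallest is 3, between Tip_S and Tip_T.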